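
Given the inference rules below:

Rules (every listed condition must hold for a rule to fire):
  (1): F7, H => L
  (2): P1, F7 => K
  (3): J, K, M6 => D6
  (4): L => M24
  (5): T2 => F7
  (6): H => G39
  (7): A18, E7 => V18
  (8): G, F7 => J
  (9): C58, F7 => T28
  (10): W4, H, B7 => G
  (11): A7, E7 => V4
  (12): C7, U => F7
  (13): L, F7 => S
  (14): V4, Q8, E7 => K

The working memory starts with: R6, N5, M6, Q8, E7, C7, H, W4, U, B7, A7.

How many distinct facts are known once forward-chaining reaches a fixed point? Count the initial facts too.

Round 1: (6) [H => G39]; (10) [W4, H, B7 => G]; (11) [A7, E7 => V4]; (12) [C7, U => F7]. New: G39, G, V4, F7.
Round 2: (1) [F7, H => L]; (8) [G, F7 => J]; (14) [V4, Q8, E7 => K]. New: L, J, K.
Round 3: (3) [J, K, M6 => D6]; (4) [L => M24]; (13) [L, F7 => S]. New: D6, M24, S.
Closure: {A7, B7, C7, D6, E7, F7, G, G39, H, J, K, L, M24, M6, N5, Q8, R6, S, U, V4, W4} — 21 facts.

21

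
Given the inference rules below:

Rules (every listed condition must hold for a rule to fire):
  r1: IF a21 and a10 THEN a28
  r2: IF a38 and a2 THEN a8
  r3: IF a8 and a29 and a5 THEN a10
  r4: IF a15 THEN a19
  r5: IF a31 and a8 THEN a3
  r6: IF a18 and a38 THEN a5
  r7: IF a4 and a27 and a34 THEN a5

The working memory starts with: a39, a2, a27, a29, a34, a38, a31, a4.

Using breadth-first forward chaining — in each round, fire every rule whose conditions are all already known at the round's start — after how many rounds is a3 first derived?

2

Round 1: r2 [IF a38 and a2 THEN a8]; r7 [IF a4 and a27 and a34 THEN a5]. Adds a8, a5.
Round 2: r3 [IF a8 and a29 and a5 THEN a10]; r5 [IF a31 and a8 THEN a3]. Adds a10, a3.
a3 first appears in round 2.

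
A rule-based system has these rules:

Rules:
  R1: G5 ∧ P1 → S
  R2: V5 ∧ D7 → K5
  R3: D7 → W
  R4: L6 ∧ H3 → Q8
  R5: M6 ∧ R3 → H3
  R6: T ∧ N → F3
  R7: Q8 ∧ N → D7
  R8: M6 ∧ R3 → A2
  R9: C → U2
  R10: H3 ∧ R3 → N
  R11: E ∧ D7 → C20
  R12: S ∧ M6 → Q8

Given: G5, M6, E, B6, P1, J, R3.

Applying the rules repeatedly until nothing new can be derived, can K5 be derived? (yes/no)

Round 1 fires R1, R5, R8, giving S, H3, A2.
Round 2 fires R10, R12, giving N, Q8.
Round 3 fires R7, giving D7.
Round 4 fires R3, R11, giving W, C20.
Fixed point reached. K5 is concluded only by R2; R2 needs V5 (never derived).

no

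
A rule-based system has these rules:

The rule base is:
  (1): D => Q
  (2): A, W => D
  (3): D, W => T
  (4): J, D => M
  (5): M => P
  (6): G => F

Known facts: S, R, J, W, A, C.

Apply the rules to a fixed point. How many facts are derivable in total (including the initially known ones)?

11

Round 1: (2) [A, W => D]. New: D.
Round 2: (1) [D => Q]; (3) [D, W => T]; (4) [J, D => M]. New: Q, T, M.
Round 3: (5) [M => P]. New: P.
Closure: {A, C, D, J, M, P, Q, R, S, T, W} — 11 facts.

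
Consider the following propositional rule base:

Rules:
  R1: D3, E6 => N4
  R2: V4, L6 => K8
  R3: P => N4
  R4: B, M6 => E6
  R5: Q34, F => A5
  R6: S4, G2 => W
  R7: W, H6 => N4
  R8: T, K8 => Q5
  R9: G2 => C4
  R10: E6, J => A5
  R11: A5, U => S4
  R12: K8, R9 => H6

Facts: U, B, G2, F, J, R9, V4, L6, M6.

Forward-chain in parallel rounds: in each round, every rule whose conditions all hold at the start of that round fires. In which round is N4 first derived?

5

Round 1: R2 [V4, L6 => K8]; R4 [B, M6 => E6]; R9 [G2 => C4]. New: K8, E6, C4.
Round 2: R10 [E6, J => A5]; R12 [K8, R9 => H6]. New: A5, H6.
Round 3: R11 [A5, U => S4]. New: S4.
Round 4: R6 [S4, G2 => W]. New: W.
Round 5: R7 [W, H6 => N4]. New: N4.
N4 first appears in round 5.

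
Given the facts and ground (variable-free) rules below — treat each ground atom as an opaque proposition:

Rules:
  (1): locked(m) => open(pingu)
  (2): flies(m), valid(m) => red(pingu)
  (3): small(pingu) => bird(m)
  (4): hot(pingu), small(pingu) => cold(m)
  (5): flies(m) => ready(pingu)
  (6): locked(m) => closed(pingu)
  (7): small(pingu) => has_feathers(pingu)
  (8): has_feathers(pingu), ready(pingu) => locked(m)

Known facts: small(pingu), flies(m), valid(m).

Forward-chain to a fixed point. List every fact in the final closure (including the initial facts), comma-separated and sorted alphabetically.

Round 1: (2) [flies(m), valid(m) => red(pingu)]; (3) [small(pingu) => bird(m)]; (5) [flies(m) => ready(pingu)]; (7) [small(pingu) => has_feathers(pingu)]. New: red(pingu), bird(m), ready(pingu), has_feathers(pingu).
Round 2: (8) [has_feathers(pingu), ready(pingu) => locked(m)]. New: locked(m).
Round 3: (1) [locked(m) => open(pingu)]; (6) [locked(m) => closed(pingu)]. New: open(pingu), closed(pingu).

bird(m), closed(pingu), flies(m), has_feathers(pingu), locked(m), open(pingu), ready(pingu), red(pingu), small(pingu), valid(m)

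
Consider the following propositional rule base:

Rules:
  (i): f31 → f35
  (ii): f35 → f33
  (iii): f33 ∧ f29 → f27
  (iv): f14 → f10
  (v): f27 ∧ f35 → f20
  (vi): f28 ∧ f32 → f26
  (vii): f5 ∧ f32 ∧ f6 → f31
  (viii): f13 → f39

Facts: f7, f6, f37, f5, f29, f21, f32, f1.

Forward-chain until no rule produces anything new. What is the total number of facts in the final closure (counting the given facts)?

13

Round 1: (vii) [f5 ∧ f32 ∧ f6 → f31]. Adds f31.
Round 2: (i) [f31 → f35]. Adds f35.
Round 3: (ii) [f35 → f33]. Adds f33.
Round 4: (iii) [f33 ∧ f29 → f27]. Adds f27.
Round 5: (v) [f27 ∧ f35 → f20]. Adds f20.
Closure: {f1, f20, f21, f27, f29, f31, f32, f33, f35, f37, f5, f6, f7} — 13 facts.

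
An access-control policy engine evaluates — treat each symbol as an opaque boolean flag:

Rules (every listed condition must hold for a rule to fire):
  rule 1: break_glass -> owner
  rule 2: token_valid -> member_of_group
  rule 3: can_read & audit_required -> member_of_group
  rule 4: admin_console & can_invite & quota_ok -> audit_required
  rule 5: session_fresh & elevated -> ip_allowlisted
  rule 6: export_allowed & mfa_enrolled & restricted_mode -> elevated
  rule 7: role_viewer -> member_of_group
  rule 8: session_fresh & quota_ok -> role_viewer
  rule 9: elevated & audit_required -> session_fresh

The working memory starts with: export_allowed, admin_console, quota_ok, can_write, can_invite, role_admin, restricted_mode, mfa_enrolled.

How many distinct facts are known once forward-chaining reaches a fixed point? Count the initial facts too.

14

Round 1: rule 4 [admin_console & can_invite & quota_ok -> audit_required]; rule 6 [export_allowed & mfa_enrolled & restricted_mode -> elevated]. New: audit_required, elevated.
Round 2: rule 9 [elevated & audit_required -> session_fresh]. New: session_fresh.
Round 3: rule 5 [session_fresh & elevated -> ip_allowlisted]; rule 8 [session_fresh & quota_ok -> role_viewer]. New: ip_allowlisted, role_viewer.
Round 4: rule 7 [role_viewer -> member_of_group]. New: member_of_group.
Closure: {admin_console, audit_required, can_invite, can_write, elevated, export_allowed, ip_allowlisted, member_of_group, mfa_enrolled, quota_ok, restricted_mode, role_admin, role_viewer, session_fresh} — 14 facts.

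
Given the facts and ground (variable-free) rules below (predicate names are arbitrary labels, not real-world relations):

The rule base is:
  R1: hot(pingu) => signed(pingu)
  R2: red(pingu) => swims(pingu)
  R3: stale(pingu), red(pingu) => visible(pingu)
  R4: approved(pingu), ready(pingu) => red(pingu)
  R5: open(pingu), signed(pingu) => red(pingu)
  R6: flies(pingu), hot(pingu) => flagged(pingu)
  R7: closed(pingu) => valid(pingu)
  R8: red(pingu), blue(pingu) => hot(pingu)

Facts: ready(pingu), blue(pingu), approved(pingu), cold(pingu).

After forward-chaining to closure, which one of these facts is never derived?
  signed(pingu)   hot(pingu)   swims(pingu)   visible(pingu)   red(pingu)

visible(pingu)

Round 1 fires R4, giving red(pingu).
Round 2 fires R2, R8, giving swims(pingu), hot(pingu).
Round 3 fires R1, giving signed(pingu).
Derived: swims(pingu) (round 2), hot(pingu) (round 2), signed(pingu) (round 3), red(pingu) (round 1). visible(pingu) never appears in any round.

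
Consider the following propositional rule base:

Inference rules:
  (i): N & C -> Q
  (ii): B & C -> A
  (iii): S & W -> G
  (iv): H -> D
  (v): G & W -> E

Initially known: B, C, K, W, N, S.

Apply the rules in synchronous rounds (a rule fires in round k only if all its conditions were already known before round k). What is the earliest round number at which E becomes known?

Round 1: (i) [N & C -> Q]; (ii) [B & C -> A]; (iii) [S & W -> G]. Adds Q, A, G.
Round 2: (v) [G & W -> E]. Adds E.
E first appears in round 2.

2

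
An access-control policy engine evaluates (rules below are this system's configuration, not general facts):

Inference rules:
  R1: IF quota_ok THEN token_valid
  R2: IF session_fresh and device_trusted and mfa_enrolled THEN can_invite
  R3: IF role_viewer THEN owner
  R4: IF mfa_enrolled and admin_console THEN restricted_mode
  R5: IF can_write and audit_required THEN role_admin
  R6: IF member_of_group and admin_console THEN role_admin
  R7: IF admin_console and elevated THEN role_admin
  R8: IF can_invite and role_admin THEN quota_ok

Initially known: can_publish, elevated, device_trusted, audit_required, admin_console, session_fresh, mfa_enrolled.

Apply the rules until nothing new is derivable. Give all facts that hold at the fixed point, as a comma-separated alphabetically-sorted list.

Round 1: R2 [IF session_fresh and device_trusted and mfa_enrolled THEN can_invite]; R4 [IF mfa_enrolled and admin_console THEN restricted_mode]; R7 [IF admin_console and elevated THEN role_admin]. New: can_invite, restricted_mode, role_admin.
Round 2: R8 [IF can_invite and role_admin THEN quota_ok]. New: quota_ok.
Round 3: R1 [IF quota_ok THEN token_valid]. New: token_valid.

admin_console, audit_required, can_invite, can_publish, device_trusted, elevated, mfa_enrolled, quota_ok, restricted_mode, role_admin, session_fresh, token_valid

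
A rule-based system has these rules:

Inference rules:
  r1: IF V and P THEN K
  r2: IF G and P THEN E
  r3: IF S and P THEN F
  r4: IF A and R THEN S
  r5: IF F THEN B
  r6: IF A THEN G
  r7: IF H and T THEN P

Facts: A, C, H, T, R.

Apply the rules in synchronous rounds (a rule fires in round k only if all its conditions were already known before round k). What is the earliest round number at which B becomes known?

Round 1: r4 [IF A and R THEN S]; r6 [IF A THEN G]; r7 [IF H and T THEN P]. Adds S, G, P.
Round 2: r2 [IF G and P THEN E]; r3 [IF S and P THEN F]. Adds E, F.
Round 3: r5 [IF F THEN B]. Adds B.
B first appears in round 3.

3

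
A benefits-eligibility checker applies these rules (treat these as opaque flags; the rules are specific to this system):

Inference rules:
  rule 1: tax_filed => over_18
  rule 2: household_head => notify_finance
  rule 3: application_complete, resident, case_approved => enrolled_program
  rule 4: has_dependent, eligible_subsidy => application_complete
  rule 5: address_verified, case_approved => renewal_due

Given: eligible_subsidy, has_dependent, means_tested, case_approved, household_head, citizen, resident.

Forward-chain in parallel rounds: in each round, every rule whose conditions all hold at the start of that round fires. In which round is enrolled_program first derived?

2

Round 1 — rule 2, rule 4, derive notify_finance, application_complete.
Round 2 — rule 3, derive enrolled_program.
enrolled_program first appears in round 2.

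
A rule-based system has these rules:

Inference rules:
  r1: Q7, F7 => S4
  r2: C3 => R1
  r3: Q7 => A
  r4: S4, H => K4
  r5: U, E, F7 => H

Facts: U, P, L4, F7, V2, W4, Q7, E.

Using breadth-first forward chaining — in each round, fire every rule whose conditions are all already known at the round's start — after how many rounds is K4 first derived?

Round 1: r1 [Q7, F7 => S4]; r3 [Q7 => A]; r5 [U, E, F7 => H]. New: S4, A, H.
Round 2: r4 [S4, H => K4]. New: K4.
K4 first appears in round 2.

2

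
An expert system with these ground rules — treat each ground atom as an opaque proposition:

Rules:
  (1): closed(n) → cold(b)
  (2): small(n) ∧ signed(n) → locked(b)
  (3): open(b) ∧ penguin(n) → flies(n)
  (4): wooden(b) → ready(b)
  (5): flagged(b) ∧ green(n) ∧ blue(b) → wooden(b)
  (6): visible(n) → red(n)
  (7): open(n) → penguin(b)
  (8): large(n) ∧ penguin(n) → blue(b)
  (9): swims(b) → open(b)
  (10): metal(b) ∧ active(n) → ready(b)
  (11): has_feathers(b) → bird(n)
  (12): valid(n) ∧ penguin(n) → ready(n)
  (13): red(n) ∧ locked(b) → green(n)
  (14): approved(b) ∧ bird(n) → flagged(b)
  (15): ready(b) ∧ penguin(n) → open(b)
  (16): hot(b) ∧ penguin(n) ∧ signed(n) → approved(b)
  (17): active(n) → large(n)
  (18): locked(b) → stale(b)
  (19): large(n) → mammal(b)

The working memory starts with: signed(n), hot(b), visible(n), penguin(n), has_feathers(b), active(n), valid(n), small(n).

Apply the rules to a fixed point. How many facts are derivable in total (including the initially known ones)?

23

Round 1: (2) [small(n) ∧ signed(n) → locked(b)]; (6) [visible(n) → red(n)]; (11) [has_feathers(b) → bird(n)]; (12) [valid(n) ∧ penguin(n) → ready(n)]; (16) [hot(b) ∧ penguin(n) ∧ signed(n) → approved(b)]; (17) [active(n) → large(n)]. New: locked(b), red(n), bird(n), ready(n), approved(b), large(n).
Round 2: (8) [large(n) ∧ penguin(n) → blue(b)]; (13) [red(n) ∧ locked(b) → green(n)]; (14) [approved(b) ∧ bird(n) → flagged(b)]; (18) [locked(b) → stale(b)]; (19) [large(n) → mammal(b)]. New: blue(b), green(n), flagged(b), stale(b), mammal(b).
Round 3: (5) [flagged(b) ∧ green(n) ∧ blue(b) → wooden(b)]. New: wooden(b).
Round 4: (4) [wooden(b) → ready(b)]. New: ready(b).
Round 5: (15) [ready(b) ∧ penguin(n) → open(b)]. New: open(b).
Round 6: (3) [open(b) ∧ penguin(n) → flies(n)]. New: flies(n).
Closure: {active(n), approved(b), bird(n), blue(b), flagged(b), flies(n), green(n), has_feathers(b), hot(b), large(n), locked(b), mammal(b), open(b), penguin(n), ready(b), ready(n), red(n), signed(n), small(n), stale(b), valid(n), visible(n), wooden(b)} — 23 facts.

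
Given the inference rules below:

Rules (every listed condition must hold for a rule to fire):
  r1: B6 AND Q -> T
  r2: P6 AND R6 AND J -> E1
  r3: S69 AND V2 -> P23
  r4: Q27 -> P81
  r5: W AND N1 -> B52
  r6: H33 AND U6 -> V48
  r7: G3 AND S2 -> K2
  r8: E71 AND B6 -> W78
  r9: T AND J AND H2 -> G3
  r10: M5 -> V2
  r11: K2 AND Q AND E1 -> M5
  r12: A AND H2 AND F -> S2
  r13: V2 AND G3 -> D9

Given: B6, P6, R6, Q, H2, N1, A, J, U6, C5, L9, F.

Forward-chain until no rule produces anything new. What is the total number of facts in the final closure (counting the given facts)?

20

Round 1: r1 [B6 AND Q -> T]; r2 [P6 AND R6 AND J -> E1]; r12 [A AND H2 AND F -> S2]. Adds T, E1, S2.
Round 2: r9 [T AND J AND H2 -> G3]. Adds G3.
Round 3: r7 [G3 AND S2 -> K2]. Adds K2.
Round 4: r11 [K2 AND Q AND E1 -> M5]. Adds M5.
Round 5: r10 [M5 -> V2]. Adds V2.
Round 6: r13 [V2 AND G3 -> D9]. Adds D9.
Closure: {A, B6, C5, D9, E1, F, G3, H2, J, K2, L9, M5, N1, P6, Q, R6, S2, T, U6, V2} — 20 facts.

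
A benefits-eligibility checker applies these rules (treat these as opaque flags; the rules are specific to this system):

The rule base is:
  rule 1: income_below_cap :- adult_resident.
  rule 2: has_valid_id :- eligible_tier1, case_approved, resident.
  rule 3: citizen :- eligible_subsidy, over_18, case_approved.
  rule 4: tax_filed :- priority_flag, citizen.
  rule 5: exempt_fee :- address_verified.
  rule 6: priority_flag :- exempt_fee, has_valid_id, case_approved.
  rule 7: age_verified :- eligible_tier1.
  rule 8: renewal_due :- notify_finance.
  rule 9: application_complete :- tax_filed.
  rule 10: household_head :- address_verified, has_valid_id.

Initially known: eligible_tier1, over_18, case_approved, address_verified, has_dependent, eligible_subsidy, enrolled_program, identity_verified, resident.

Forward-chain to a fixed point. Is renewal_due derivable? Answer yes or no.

no

Round 1: rule 2 [has_valid_id :- eligible_tier1, case_approved, resident.]; rule 3 [citizen :- eligible_subsidy, over_18, case_approved.]; rule 5 [exempt_fee :- address_verified.]; rule 7 [age_verified :- eligible_tier1.]. New: has_valid_id, citizen, exempt_fee, age_verified.
Round 2: rule 6 [priority_flag :- exempt_fee, has_valid_id, case_approved.]; rule 10 [household_head :- address_verified, has_valid_id.]. New: priority_flag, household_head.
Round 3: rule 4 [tax_filed :- priority_flag, citizen.]. New: tax_filed.
Round 4: rule 9 [application_complete :- tax_filed.]. New: application_complete.
Fixed point reached. renewal_due is concluded only by rule 8; rule 8 needs notify_finance (never derived).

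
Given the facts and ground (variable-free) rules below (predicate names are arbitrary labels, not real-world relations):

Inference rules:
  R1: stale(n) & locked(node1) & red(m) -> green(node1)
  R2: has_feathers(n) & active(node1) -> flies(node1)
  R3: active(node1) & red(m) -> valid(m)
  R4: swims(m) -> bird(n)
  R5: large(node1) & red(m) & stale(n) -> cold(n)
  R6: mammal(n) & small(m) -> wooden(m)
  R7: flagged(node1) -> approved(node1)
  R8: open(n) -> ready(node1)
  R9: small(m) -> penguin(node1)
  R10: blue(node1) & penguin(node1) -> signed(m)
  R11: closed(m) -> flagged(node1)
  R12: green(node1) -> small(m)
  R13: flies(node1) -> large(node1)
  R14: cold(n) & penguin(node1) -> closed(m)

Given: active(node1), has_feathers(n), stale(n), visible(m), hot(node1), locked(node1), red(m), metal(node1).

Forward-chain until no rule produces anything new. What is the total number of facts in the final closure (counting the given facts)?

18

Round 1: R1 [stale(n) & locked(node1) & red(m) -> green(node1)]; R2 [has_feathers(n) & active(node1) -> flies(node1)]; R3 [active(node1) & red(m) -> valid(m)]. New: green(node1), flies(node1), valid(m).
Round 2: R12 [green(node1) -> small(m)]; R13 [flies(node1) -> large(node1)]. New: small(m), large(node1).
Round 3: R5 [large(node1) & red(m) & stale(n) -> cold(n)]; R9 [small(m) -> penguin(node1)]. New: cold(n), penguin(node1).
Round 4: R14 [cold(n) & penguin(node1) -> closed(m)]. New: closed(m).
Round 5: R11 [closed(m) -> flagged(node1)]. New: flagged(node1).
Round 6: R7 [flagged(node1) -> approved(node1)]. New: approved(node1).
Closure: {active(node1), approved(node1), closed(m), cold(n), flagged(node1), flies(node1), green(node1), has_feathers(n), hot(node1), large(node1), locked(node1), metal(node1), penguin(node1), red(m), small(m), stale(n), valid(m), visible(m)} — 18 facts.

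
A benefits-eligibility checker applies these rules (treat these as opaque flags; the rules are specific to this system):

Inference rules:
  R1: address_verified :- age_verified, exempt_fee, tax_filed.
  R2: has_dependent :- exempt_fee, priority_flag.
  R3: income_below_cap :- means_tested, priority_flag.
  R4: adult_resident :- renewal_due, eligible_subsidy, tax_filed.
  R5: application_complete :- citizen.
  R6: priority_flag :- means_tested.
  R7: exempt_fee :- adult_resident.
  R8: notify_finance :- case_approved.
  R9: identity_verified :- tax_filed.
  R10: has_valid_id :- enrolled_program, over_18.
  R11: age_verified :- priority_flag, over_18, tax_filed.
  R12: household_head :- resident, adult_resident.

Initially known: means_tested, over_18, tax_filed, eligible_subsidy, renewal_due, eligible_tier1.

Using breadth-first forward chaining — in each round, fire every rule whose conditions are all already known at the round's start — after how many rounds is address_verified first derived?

3

Round 1 fires R4, R6, R9, giving adult_resident, priority_flag, identity_verified.
Round 2 fires R3, R7, R11, giving income_below_cap, exempt_fee, age_verified.
Round 3 fires R1, R2, giving address_verified, has_dependent.
address_verified first appears in round 3.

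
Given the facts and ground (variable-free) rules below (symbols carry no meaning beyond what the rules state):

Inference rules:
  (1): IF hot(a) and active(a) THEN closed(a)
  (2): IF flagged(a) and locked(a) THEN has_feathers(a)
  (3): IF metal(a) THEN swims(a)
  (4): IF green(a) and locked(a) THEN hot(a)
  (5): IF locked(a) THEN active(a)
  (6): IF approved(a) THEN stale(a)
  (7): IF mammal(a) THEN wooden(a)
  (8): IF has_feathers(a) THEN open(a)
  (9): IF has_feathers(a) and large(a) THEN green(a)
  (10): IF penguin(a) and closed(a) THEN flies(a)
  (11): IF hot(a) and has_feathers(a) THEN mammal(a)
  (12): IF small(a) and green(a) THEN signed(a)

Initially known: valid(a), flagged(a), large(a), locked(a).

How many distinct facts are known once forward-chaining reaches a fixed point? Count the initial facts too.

Round 1: (2) [IF flagged(a) and locked(a) THEN has_feathers(a)]; (5) [IF locked(a) THEN active(a)]. New: has_feathers(a), active(a).
Round 2: (8) [IF has_feathers(a) THEN open(a)]; (9) [IF has_feathers(a) and large(a) THEN green(a)]. New: open(a), green(a).
Round 3: (4) [IF green(a) and locked(a) THEN hot(a)]. New: hot(a).
Round 4: (1) [IF hot(a) and active(a) THEN closed(a)]; (11) [IF hot(a) and has_feathers(a) THEN mammal(a)]. New: closed(a), mammal(a).
Round 5: (7) [IF mammal(a) THEN wooden(a)]. New: wooden(a).
Closure: {active(a), closed(a), flagged(a), green(a), has_feathers(a), hot(a), large(a), locked(a), mammal(a), open(a), valid(a), wooden(a)} — 12 facts.

12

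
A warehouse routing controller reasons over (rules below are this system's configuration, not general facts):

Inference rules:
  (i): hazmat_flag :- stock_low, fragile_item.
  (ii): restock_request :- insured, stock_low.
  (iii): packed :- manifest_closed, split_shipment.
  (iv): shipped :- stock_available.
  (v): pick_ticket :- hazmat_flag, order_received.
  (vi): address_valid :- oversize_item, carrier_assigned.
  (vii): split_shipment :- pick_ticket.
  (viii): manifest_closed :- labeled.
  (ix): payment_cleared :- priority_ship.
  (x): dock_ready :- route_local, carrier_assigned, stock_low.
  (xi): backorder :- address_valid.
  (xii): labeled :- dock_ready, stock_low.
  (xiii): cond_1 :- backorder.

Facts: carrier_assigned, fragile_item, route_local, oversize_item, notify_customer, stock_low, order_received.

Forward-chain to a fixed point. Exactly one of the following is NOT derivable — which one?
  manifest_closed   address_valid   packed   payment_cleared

Round 1: (i) [hazmat_flag :- stock_low, fragile_item.]; (vi) [address_valid :- oversize_item, carrier_assigned.]; (x) [dock_ready :- route_local, carrier_assigned, stock_low.]. Adds hazmat_flag, address_valid, dock_ready.
Round 2: (v) [pick_ticket :- hazmat_flag, order_received.]; (xi) [backorder :- address_valid.]; (xii) [labeled :- dock_ready, stock_low.]. Adds pick_ticket, backorder, labeled.
Round 3: (vii) [split_shipment :- pick_ticket.]; (viii) [manifest_closed :- labeled.]; (xiii) [cond_1 :- backorder.]. Adds split_shipment, manifest_closed, cond_1.
Round 4: (iii) [packed :- manifest_closed, split_shipment.]. Adds packed.
Derived: packed (round 4), address_valid (round 1), manifest_closed (round 3). payment_cleared never appears in any round.

payment_cleared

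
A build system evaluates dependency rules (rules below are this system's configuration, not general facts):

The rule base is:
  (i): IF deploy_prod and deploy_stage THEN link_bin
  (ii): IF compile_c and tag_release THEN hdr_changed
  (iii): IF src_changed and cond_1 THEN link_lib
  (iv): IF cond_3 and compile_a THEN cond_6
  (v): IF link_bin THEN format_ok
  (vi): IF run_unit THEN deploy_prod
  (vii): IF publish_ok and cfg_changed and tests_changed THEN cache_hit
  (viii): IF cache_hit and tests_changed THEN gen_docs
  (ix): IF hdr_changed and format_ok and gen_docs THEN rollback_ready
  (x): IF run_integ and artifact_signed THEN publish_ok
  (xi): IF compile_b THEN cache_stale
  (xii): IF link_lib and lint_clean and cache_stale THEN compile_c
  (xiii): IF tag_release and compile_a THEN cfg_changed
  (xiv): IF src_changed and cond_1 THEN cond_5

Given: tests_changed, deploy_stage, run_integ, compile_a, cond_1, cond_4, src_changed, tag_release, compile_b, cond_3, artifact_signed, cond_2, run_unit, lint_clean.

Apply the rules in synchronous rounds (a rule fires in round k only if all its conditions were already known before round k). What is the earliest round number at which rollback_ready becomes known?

4

[1] (iii) [IF src_changed and cond_1 THEN link_lib]; (iv) [IF cond_3 and compile_a THEN cond_6]; (vi) [IF run_unit THEN deploy_prod]; (x) [IF run_integ and artifact_signed THEN publish_ok]; (xi) [IF compile_b THEN cache_stale]; (xiii) [IF tag_release and compile_a THEN cfg_changed]; (xiv) [IF src_changed and cond_1 THEN cond_5]. ⇒ new: link_lib, cond_6, deploy_prod, publish_ok, cache_stale, cfg_changed, cond_5.
[2] (i) [IF deploy_prod and deploy_stage THEN link_bin]; (vii) [IF publish_ok and cfg_changed and tests_changed THEN cache_hit]; (xii) [IF link_lib and lint_clean and cache_stale THEN compile_c]. ⇒ new: link_bin, cache_hit, compile_c.
[3] (ii) [IF compile_c and tag_release THEN hdr_changed]; (v) [IF link_bin THEN format_ok]; (viii) [IF cache_hit and tests_changed THEN gen_docs]. ⇒ new: hdr_changed, format_ok, gen_docs.
[4] (ix) [IF hdr_changed and format_ok and gen_docs THEN rollback_ready]. ⇒ new: rollback_ready.
rollback_ready first appears in round 4.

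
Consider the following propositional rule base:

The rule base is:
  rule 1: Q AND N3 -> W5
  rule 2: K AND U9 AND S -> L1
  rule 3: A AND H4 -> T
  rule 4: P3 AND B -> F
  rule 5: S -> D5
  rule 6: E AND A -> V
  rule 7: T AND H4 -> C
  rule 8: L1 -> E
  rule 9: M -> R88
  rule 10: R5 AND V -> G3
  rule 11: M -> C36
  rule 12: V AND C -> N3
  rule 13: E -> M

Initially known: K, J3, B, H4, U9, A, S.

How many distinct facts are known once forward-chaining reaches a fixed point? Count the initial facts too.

17

Round 1 — rule 2, rule 3, rule 5, derive L1, T, D5.
Round 2 — rule 7, rule 8, derive C, E.
Round 3 — rule 6, rule 13, derive V, M.
Round 4 — rule 9, rule 11, rule 12, derive R88, C36, N3.
Closure: {A, B, C, C36, D5, E, H4, J3, K, L1, M, N3, R88, S, T, U9, V} — 17 facts.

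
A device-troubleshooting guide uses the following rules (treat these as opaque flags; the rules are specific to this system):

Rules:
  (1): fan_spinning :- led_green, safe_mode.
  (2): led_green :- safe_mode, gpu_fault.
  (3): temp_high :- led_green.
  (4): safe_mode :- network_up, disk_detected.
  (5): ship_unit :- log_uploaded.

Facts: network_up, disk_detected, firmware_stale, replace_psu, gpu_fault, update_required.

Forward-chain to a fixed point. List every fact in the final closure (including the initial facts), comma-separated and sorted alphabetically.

Round 1 fires (4), giving safe_mode.
Round 2 fires (2), giving led_green.
Round 3 fires (1), (3), giving fan_spinning, temp_high.

disk_detected, fan_spinning, firmware_stale, gpu_fault, led_green, network_up, replace_psu, safe_mode, temp_high, update_required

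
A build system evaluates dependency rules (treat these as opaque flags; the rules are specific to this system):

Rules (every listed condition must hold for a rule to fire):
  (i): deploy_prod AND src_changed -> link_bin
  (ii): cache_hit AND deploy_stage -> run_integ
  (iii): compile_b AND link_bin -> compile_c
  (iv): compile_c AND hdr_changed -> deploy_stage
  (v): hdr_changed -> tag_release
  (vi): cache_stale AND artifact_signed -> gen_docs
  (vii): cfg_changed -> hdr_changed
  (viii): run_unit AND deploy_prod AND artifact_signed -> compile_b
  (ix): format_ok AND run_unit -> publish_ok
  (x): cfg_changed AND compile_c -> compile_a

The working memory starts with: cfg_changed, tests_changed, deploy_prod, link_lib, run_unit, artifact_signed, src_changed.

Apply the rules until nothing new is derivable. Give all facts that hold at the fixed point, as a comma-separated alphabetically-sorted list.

artifact_signed, cfg_changed, compile_a, compile_b, compile_c, deploy_prod, deploy_stage, hdr_changed, link_bin, link_lib, run_unit, src_changed, tag_release, tests_changed

Round 1 — (i), (vii), (viii), derive link_bin, hdr_changed, compile_b.
Round 2 — (iii), (v), derive compile_c, tag_release.
Round 3 — (iv), (x), derive deploy_stage, compile_a.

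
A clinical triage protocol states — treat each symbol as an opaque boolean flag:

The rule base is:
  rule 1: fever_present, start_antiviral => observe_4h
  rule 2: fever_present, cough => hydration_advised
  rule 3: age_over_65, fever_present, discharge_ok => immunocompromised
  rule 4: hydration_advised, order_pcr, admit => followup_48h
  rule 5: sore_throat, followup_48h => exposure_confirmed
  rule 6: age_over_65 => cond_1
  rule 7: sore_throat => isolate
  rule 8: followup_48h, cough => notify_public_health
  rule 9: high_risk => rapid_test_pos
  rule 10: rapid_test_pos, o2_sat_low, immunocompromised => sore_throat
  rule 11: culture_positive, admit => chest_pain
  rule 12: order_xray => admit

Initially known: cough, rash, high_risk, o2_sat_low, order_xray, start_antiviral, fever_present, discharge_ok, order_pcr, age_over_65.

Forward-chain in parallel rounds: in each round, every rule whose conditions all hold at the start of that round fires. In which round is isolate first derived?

Round 1: rule 1 [fever_present, start_antiviral => observe_4h]; rule 2 [fever_present, cough => hydration_advised]; rule 3 [age_over_65, fever_present, discharge_ok => immunocompromised]; rule 6 [age_over_65 => cond_1]; rule 9 [high_risk => rapid_test_pos]; rule 12 [order_xray => admit]. Adds observe_4h, hydration_advised, immunocompromised, cond_1, rapid_test_pos, admit.
Round 2: rule 4 [hydration_advised, order_pcr, admit => followup_48h]; rule 10 [rapid_test_pos, o2_sat_low, immunocompromised => sore_throat]. Adds followup_48h, sore_throat.
Round 3: rule 5 [sore_throat, followup_48h => exposure_confirmed]; rule 7 [sore_throat => isolate]; rule 8 [followup_48h, cough => notify_public_health]. Adds exposure_confirmed, isolate, notify_public_health.
isolate first appears in round 3.

3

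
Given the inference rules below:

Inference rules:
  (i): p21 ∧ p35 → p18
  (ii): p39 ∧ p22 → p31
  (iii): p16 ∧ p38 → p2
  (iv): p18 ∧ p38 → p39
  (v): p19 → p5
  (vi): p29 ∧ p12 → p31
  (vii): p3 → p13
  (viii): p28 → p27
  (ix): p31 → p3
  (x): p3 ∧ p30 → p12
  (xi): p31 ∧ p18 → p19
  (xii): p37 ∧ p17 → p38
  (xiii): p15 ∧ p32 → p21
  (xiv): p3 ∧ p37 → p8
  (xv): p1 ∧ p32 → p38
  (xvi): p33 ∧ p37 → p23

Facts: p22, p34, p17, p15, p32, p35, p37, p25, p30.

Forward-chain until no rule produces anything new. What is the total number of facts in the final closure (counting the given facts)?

[1] (xii) [p37 ∧ p17 → p38]; (xiii) [p15 ∧ p32 → p21]. ⇒ new: p38, p21.
[2] (i) [p21 ∧ p35 → p18]. ⇒ new: p18.
[3] (iv) [p18 ∧ p38 → p39]. ⇒ new: p39.
[4] (ii) [p39 ∧ p22 → p31]. ⇒ new: p31.
[5] (ix) [p31 → p3]; (xi) [p31 ∧ p18 → p19]. ⇒ new: p3, p19.
[6] (v) [p19 → p5]; (vii) [p3 → p13]; (x) [p3 ∧ p30 → p12]; (xiv) [p3 ∧ p37 → p8]. ⇒ new: p5, p13, p12, p8.
Closure: {p12, p13, p15, p17, p18, p19, p21, p22, p25, p3, p30, p31, p32, p34, p35, p37, p38, p39, p5, p8} — 20 facts.

20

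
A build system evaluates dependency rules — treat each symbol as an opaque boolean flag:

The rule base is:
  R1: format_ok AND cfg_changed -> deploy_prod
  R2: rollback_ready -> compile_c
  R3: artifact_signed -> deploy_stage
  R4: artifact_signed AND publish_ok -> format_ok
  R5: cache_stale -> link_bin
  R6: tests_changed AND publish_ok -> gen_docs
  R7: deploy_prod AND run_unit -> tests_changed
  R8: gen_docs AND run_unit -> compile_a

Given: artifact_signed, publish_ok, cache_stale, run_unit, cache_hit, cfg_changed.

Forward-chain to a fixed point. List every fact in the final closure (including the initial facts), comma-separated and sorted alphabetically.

Round 1: R3 [artifact_signed -> deploy_stage]; R4 [artifact_signed AND publish_ok -> format_ok]; R5 [cache_stale -> link_bin]. Adds deploy_stage, format_ok, link_bin.
Round 2: R1 [format_ok AND cfg_changed -> deploy_prod]. Adds deploy_prod.
Round 3: R7 [deploy_prod AND run_unit -> tests_changed]. Adds tests_changed.
Round 4: R6 [tests_changed AND publish_ok -> gen_docs]. Adds gen_docs.
Round 5: R8 [gen_docs AND run_unit -> compile_a]. Adds compile_a.

artifact_signed, cache_hit, cache_stale, cfg_changed, compile_a, deploy_prod, deploy_stage, format_ok, gen_docs, link_bin, publish_ok, run_unit, tests_changed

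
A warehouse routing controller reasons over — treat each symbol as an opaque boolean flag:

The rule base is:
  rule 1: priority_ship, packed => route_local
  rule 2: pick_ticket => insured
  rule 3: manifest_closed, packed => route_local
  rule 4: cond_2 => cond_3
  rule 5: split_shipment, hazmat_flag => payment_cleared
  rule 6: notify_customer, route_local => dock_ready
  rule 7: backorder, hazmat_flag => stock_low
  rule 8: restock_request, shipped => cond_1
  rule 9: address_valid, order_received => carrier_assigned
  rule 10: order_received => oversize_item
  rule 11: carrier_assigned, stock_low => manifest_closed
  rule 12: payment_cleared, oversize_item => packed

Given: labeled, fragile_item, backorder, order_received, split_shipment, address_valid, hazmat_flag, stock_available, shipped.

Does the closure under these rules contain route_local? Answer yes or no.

Round 1 fires rule 5, rule 7, rule 9, rule 10, giving payment_cleared, stock_low, carrier_assigned, oversize_item.
Round 2 fires rule 11, rule 12, giving manifest_closed, packed.
Round 3 fires rule 3, giving route_local.
route_local appears in round 3, so it is derivable.

yes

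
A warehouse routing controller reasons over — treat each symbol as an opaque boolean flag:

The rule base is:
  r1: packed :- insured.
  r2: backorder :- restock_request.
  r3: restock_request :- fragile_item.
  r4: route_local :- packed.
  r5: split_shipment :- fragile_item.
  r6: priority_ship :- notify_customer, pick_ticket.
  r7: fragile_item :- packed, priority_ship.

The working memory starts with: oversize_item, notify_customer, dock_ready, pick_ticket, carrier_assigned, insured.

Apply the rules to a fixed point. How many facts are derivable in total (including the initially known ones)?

Round 1: r1 [packed :- insured.]; r6 [priority_ship :- notify_customer, pick_ticket.]. New: packed, priority_ship.
Round 2: r4 [route_local :- packed.]; r7 [fragile_item :- packed, priority_ship.]. New: route_local, fragile_item.
Round 3: r3 [restock_request :- fragile_item.]; r5 [split_shipment :- fragile_item.]. New: restock_request, split_shipment.
Round 4: r2 [backorder :- restock_request.]. New: backorder.
Closure: {backorder, carrier_assigned, dock_ready, fragile_item, insured, notify_customer, oversize_item, packed, pick_ticket, priority_ship, restock_request, route_local, split_shipment} — 13 facts.

13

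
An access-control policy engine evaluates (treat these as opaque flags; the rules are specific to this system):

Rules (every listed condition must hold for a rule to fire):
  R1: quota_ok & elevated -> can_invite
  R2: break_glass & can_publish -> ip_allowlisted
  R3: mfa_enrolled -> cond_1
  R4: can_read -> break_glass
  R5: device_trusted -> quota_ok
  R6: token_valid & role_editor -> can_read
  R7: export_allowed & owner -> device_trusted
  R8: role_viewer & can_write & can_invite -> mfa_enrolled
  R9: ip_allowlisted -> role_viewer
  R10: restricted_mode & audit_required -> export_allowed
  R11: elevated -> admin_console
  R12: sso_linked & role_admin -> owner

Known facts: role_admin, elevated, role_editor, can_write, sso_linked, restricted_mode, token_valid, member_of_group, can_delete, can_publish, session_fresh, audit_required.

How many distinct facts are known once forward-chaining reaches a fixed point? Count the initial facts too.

24

Round 1 fires R6, R10, R11, R12, giving can_read, export_allowed, admin_console, owner.
Round 2 fires R4, R7, giving break_glass, device_trusted.
Round 3 fires R2, R5, giving ip_allowlisted, quota_ok.
Round 4 fires R1, R9, giving can_invite, role_viewer.
Round 5 fires R8, giving mfa_enrolled.
Round 6 fires R3, giving cond_1.
Closure: {admin_console, audit_required, break_glass, can_delete, can_invite, can_publish, can_read, can_write, cond_1, device_trusted, elevated, export_allowed, ip_allowlisted, member_of_group, mfa_enrolled, owner, quota_ok, restricted_mode, role_admin, role_editor, role_viewer, session_fresh, sso_linked, token_valid} — 24 facts.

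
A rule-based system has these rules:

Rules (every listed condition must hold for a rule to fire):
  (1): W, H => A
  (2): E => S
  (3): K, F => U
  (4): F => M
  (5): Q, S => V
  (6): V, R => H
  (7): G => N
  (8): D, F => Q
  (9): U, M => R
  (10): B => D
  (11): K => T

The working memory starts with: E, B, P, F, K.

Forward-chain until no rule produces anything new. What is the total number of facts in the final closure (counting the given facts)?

[1] (2) [E => S]; (3) [K, F => U]; (4) [F => M]; (10) [B => D]; (11) [K => T]. ⇒ new: S, U, M, D, T.
[2] (8) [D, F => Q]; (9) [U, M => R]. ⇒ new: Q, R.
[3] (5) [Q, S => V]. ⇒ new: V.
[4] (6) [V, R => H]. ⇒ new: H.
Closure: {B, D, E, F, H, K, M, P, Q, R, S, T, U, V} — 14 facts.

14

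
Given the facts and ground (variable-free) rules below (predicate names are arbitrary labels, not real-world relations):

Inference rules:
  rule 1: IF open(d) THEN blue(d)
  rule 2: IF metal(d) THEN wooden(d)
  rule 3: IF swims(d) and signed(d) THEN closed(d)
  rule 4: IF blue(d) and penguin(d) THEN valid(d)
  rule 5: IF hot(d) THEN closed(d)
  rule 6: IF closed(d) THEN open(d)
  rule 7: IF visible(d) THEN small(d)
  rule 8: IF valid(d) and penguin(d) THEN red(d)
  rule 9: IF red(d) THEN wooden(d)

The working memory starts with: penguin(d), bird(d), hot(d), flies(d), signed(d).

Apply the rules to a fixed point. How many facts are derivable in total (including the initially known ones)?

Round 1 — rule 5, derive closed(d).
Round 2 — rule 6, derive open(d).
Round 3 — rule 1, derive blue(d).
Round 4 — rule 4, derive valid(d).
Round 5 — rule 8, derive red(d).
Round 6 — rule 9, derive wooden(d).
Closure: {bird(d), blue(d), closed(d), flies(d), hot(d), open(d), penguin(d), red(d), signed(d), valid(d), wooden(d)} — 11 facts.

11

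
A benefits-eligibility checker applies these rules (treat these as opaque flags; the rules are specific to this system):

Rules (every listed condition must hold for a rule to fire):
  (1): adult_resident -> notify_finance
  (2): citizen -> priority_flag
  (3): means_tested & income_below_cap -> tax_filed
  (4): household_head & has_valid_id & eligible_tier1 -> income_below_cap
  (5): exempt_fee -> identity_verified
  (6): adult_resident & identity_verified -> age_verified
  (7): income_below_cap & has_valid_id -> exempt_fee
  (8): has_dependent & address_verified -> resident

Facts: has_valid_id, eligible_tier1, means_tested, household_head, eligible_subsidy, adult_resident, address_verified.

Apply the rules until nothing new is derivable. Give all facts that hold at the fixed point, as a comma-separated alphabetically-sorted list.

[1] (1) [adult_resident -> notify_finance]; (4) [household_head & has_valid_id & eligible_tier1 -> income_below_cap]. ⇒ new: notify_finance, income_below_cap.
[2] (3) [means_tested & income_below_cap -> tax_filed]; (7) [income_below_cap & has_valid_id -> exempt_fee]. ⇒ new: tax_filed, exempt_fee.
[3] (5) [exempt_fee -> identity_verified]. ⇒ new: identity_verified.
[4] (6) [adult_resident & identity_verified -> age_verified]. ⇒ new: age_verified.

address_verified, adult_resident, age_verified, eligible_subsidy, eligible_tier1, exempt_fee, has_valid_id, household_head, identity_verified, income_below_cap, means_tested, notify_finance, tax_filed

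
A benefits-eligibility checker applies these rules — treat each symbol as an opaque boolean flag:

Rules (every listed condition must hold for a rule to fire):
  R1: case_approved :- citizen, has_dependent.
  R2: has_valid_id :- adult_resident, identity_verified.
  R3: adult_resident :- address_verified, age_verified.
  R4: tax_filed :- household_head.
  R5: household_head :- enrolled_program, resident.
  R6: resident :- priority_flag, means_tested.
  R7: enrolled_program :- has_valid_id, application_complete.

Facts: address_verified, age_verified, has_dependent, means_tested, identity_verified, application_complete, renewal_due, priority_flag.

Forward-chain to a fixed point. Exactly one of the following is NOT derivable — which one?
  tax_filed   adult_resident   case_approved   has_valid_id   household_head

case_approved

Round 1: R3 [adult_resident :- address_verified, age_verified.]; R6 [resident :- priority_flag, means_tested.]. Adds adult_resident, resident.
Round 2: R2 [has_valid_id :- adult_resident, identity_verified.]. Adds has_valid_id.
Round 3: R7 [enrolled_program :- has_valid_id, application_complete.]. Adds enrolled_program.
Round 4: R5 [household_head :- enrolled_program, resident.]. Adds household_head.
Round 5: R4 [tax_filed :- household_head.]. Adds tax_filed.
Derived: tax_filed (round 5), adult_resident (round 1), household_head (round 4), has_valid_id (round 2). case_approved never appears in any round.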